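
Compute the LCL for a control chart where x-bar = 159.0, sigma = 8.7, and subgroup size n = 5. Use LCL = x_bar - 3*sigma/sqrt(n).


LCL = 159.0 - 3 * 8.7 / sqrt(5)

147.33


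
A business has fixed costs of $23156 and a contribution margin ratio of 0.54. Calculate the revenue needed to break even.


Formula: BER = Fixed Costs / Contribution Margin Ratio
BER = $23156 / 0.54
BER = $42881.48 (to the nearest cent)

$42881.48


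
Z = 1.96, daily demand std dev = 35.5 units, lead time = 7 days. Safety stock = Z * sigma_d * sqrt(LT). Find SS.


Formula: SS = z * sigma_d * sqrt(LT)
sqrt(LT) = sqrt(7) = 2.6458
SS = 1.96 * 35.5 * 2.6458
SS = 184.1 units

184.1 units


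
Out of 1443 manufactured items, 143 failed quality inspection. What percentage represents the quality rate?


Formula: Quality Rate = Good Pieces / Total Pieces * 100
Good pieces = 1443 - 143 = 1300
QR = 1300 / 1443 * 100 = 90.1%

90.1%


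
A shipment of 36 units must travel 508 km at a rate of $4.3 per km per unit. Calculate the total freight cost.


TC = dist * cost * units = 508 * 4.3 * 36 = $78638.40

$78638.40


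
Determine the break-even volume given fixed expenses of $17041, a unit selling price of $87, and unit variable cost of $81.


Formula: BEQ = Fixed Costs / (Price - Variable Cost)
Contribution margin = $87 - $81 = $6/unit
BEQ = ceil($17041 / $6/unit) = ceil(2840.17) = 2841 units

2841 units


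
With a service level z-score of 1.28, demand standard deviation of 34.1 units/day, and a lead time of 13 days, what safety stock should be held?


Formula: SS = z * sigma_d * sqrt(LT)
sqrt(LT) = sqrt(13) = 3.6056
SS = 1.28 * 34.1 * 3.6056
SS = 157.4 units

157.4 units


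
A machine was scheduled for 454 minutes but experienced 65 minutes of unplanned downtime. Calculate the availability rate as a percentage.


Formula: Availability = (Planned Time - Downtime) / Planned Time * 100
Uptime = 454 - 65 = 389 min
Availability = 389 / 454 * 100 = 85.7%

85.7%


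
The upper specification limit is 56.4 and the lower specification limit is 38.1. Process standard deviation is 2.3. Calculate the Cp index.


Cp = (56.4 - 38.1) / (6 * 2.3)

1.33


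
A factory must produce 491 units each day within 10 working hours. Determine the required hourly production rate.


Formula: Production Rate = Daily Demand / Available Hours
Rate = 491 units/day / 10 hours/day
Rate = 49.1 units/hour

49.1 units/hour


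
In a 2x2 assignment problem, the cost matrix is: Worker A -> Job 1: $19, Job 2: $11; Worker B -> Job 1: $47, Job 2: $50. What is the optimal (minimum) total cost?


Option 1: A->1 + B->2 = $19 + $50 = $69
Option 2: A->2 + B->1 = $11 + $47 = $58
Min cost = min($69, $58) = $58

$58


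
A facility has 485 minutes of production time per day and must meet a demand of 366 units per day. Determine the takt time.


Formula: Takt Time = Available Production Time / Customer Demand
Takt = 485 min/day / 366 units/day
Takt = 1.33 min/unit

1.33 min/unit


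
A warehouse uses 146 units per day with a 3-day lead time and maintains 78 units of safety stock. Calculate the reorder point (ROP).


Formula: ROP = (Daily Demand * Lead Time) + Safety Stock
Demand during lead time = 146 * 3 = 438 units
ROP = 438 + 78 = 516 units

516 units


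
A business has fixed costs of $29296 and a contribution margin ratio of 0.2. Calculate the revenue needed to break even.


Formula: BER = Fixed Costs / Contribution Margin Ratio
BER = $29296 / 0.2
BER = $146480.00 (to the nearest cent)

$146480.00


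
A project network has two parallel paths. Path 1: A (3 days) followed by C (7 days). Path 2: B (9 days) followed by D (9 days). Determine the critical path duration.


Path 1 = 3 + 7 = 10 days
Path 2 = 9 + 9 = 18 days
Duration = max(10, 18) = 18 days

18 days


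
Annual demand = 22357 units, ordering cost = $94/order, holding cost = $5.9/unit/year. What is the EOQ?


Formula: EOQ = sqrt(2 * D * S / H)
Numerator: 2 * 22357 * 94 = 4203116
2DS/H = 4203116 / 5.9 = 712392.5
EOQ = sqrt(712392.5) = 844.0 units

844.0 units


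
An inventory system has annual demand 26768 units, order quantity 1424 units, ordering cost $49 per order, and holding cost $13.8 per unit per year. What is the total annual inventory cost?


TC = 26768/1424 * 49 + 1424/2 * 13.8

$10746.69


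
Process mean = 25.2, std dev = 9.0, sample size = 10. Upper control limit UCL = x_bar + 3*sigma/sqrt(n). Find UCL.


UCL = 25.2 + 3 * 9.0 / sqrt(10)

33.74


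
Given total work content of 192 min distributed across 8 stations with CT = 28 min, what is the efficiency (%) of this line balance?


Formula: Efficiency = Sum of Task Times / (N_stations * CT) * 100
Total station capacity = 8 stations * 28 min = 224 min
Efficiency = 192 / 224 * 100 = 85.7%

85.7%


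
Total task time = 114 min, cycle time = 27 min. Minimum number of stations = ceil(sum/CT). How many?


Formula: N_min = ceil(Sum of Task Times / Cycle Time)
N_min = ceil(114 min / 27 min) = ceil(4.2222)
N_min = 5 stations

5


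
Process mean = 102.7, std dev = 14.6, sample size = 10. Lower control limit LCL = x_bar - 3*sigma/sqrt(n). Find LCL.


LCL = 102.7 - 3 * 14.6 / sqrt(10)

88.85


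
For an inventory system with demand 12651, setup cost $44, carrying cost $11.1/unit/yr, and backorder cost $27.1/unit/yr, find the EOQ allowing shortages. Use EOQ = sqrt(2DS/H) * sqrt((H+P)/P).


Formula: EOQ* = sqrt(2DS/H) * sqrt((H+P)/P)
Base EOQ = sqrt(2*12651*44/11.1) = 316.7 units
Correction = sqrt((11.1+27.1)/27.1) = 1.18726
EOQ* = 316.7 * 1.18726 = 376.0 units

376.0 units


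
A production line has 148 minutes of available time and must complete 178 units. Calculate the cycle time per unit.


Formula: CT = Available Time / Number of Units
CT = 148 min / 178 units
CT = 0.83 min/unit

0.83 min/unit


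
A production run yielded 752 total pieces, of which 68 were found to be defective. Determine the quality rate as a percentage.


Formula: Quality Rate = Good Pieces / Total Pieces * 100
Good pieces = 752 - 68 = 684
QR = 684 / 752 * 100 = 91.0%

91.0%


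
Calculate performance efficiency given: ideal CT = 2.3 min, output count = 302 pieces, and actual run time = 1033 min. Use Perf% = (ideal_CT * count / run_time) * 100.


Formula: Performance = (Ideal CT * Total Count) / Run Time * 100
Ideal output time = 2.3 * 302 = 694.6 min
Performance = 694.6 / 1033 * 100 = 67.2%

67.2%


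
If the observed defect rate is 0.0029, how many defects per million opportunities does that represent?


DPMO = defect_rate * 1000000 = 0.0029 * 1000000

2900


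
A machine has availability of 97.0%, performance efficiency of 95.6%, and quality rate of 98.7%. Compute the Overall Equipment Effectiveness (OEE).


Formula: OEE = Availability * Performance * Quality / 10000
A * P = 97.0% * 95.6% / 100 = 92.73%
OEE = 92.73% * 98.7% / 100 = 91.5%

91.5%


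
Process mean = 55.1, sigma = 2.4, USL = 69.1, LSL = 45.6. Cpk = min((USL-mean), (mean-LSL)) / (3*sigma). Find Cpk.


Cpu = (69.1 - 55.1) / (3 * 2.4) = 1.94
Cpl = (55.1 - 45.6) / (3 * 2.4) = 1.32
Cpk = min(1.94, 1.32) = 1.32

1.32


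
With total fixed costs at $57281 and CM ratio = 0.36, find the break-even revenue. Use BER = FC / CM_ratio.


Formula: BER = Fixed Costs / Contribution Margin Ratio
BER = $57281 / 0.36
BER = $159113.89 (to the nearest cent)

$159113.89


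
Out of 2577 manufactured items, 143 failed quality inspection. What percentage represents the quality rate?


Formula: Quality Rate = Good Pieces / Total Pieces * 100
Good pieces = 2577 - 143 = 2434
QR = 2434 / 2577 * 100 = 94.5%

94.5%


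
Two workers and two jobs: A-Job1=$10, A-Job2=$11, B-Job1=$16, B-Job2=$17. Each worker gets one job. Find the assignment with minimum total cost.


Option 1: A->1 + B->2 = $10 + $17 = $27
Option 2: A->2 + B->1 = $11 + $16 = $27
Min cost = min($27, $27) = $27

$27


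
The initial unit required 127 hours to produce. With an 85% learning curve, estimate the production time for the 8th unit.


Formula: T_n = T_1 * (learning_rate)^(log2(n)) where learning_rate = rate/100
Doublings = log2(8) = 3
T_n = 127 * 0.85^3
T_n = 127 * 0.6141 = 78.0 hours

78.0 hours


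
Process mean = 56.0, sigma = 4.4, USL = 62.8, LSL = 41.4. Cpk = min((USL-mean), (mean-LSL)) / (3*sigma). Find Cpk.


Cpu = (62.8 - 56.0) / (3 * 4.4) = 0.52
Cpl = (56.0 - 41.4) / (3 * 4.4) = 1.11
Cpk = min(0.52, 1.11) = 0.52

0.52


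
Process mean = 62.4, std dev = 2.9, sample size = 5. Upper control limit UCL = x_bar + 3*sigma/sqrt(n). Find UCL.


UCL = 62.4 + 3 * 2.9 / sqrt(5)

66.29


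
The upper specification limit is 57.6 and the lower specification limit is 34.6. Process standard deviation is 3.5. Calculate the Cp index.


Cp = (57.6 - 34.6) / (6 * 3.5)

1.1


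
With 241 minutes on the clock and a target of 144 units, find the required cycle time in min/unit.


Formula: CT = Available Time / Number of Units
CT = 241 min / 144 units
CT = 1.67 min/unit

1.67 min/unit


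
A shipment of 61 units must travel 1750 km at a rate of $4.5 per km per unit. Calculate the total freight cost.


TC = dist * cost * units = 1750 * 4.5 * 61 = $480375.00

$480375.00


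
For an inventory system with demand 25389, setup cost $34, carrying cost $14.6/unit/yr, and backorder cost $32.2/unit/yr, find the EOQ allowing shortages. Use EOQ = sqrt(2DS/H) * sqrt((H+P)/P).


Formula: EOQ* = sqrt(2DS/H) * sqrt((H+P)/P)
Base EOQ = sqrt(2*25389*34/14.6) = 343.88 units
Correction = sqrt((14.6+32.2)/32.2) = 1.20558
EOQ* = 343.88 * 1.20558 = 414.6 units

414.6 units


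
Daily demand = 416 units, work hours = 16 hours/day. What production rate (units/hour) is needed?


Formula: Production Rate = Daily Demand / Available Hours
Rate = 416 units/day / 16 hours/day
Rate = 26.0 units/hour

26.0 units/hour


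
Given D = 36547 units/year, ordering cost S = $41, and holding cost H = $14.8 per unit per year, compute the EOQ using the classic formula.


Formula: EOQ = sqrt(2 * D * S / H)
Numerator: 2 * 36547 * 41 = 2996854
2DS/H = 2996854 / 14.8 = 202490.1
EOQ = sqrt(202490.1) = 450.0 units

450.0 units


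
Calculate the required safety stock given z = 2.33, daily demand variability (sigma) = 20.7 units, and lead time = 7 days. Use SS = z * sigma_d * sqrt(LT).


Formula: SS = z * sigma_d * sqrt(LT)
sqrt(LT) = sqrt(7) = 2.6458
SS = 2.33 * 20.7 * 2.6458
SS = 127.6 units

127.6 units


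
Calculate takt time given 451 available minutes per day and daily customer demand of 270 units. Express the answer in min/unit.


Formula: Takt Time = Available Production Time / Customer Demand
Takt = 451 min/day / 270 units/day
Takt = 1.67 min/unit

1.67 min/unit


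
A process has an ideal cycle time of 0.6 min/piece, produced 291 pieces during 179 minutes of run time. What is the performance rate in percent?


Formula: Performance = (Ideal CT * Total Count) / Run Time * 100
Ideal output time = 0.6 * 291 = 174.6 min
Performance = 174.6 / 179 * 100 = 97.5%

97.5%


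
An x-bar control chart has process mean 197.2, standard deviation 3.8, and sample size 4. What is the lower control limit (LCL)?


LCL = 197.2 - 3 * 3.8 / sqrt(4)

191.5


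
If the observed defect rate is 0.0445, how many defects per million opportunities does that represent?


DPMO = defect_rate * 1000000 = 0.0445 * 1000000

44500


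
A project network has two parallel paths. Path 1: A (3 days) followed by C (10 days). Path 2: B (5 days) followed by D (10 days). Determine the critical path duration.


Path 1 = 3 + 10 = 13 days
Path 2 = 5 + 10 = 15 days
Duration = max(13, 15) = 15 days

15 days


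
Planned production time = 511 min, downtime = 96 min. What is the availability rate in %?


Formula: Availability = (Planned Time - Downtime) / Planned Time * 100
Uptime = 511 - 96 = 415 min
Availability = 415 / 511 * 100 = 81.2%

81.2%


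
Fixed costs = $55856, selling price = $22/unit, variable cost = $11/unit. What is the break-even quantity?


Formula: BEQ = Fixed Costs / (Price - Variable Cost)
Contribution margin = $22 - $11 = $11/unit
BEQ = ceil($55856 / $11/unit) = ceil(5077.82) = 5078 units

5078 units


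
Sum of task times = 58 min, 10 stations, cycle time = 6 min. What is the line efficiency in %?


Formula: Efficiency = Sum of Task Times / (N_stations * CT) * 100
Total station capacity = 10 stations * 6 min = 60 min
Efficiency = 58 / 60 * 100 = 96.7%

96.7%


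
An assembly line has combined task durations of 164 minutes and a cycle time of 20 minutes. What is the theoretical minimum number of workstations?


Formula: N_min = ceil(Sum of Task Times / Cycle Time)
N_min = ceil(164 min / 20 min) = ceil(8.2)
N_min = 9 stations

9


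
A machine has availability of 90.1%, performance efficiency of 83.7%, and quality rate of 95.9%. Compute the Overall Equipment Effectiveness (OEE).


Formula: OEE = Availability * Performance * Quality / 10000
A * P = 90.1% * 83.7% / 100 = 75.41%
OEE = 75.41% * 95.9% / 100 = 72.3%

72.3%


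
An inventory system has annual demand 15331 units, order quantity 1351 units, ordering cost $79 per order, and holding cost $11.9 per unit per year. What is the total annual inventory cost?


TC = 15331/1351 * 79 + 1351/2 * 11.9

$8934.93


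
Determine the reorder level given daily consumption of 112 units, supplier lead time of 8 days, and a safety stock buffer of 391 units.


Formula: ROP = (Daily Demand * Lead Time) + Safety Stock
Demand during lead time = 112 * 8 = 896 units
ROP = 896 + 391 = 1287 units

1287 units


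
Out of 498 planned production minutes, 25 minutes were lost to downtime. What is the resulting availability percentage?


Formula: Availability = (Planned Time - Downtime) / Planned Time * 100
Uptime = 498 - 25 = 473 min
Availability = 473 / 498 * 100 = 95.0%

95.0%


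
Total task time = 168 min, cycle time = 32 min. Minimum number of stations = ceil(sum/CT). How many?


Formula: N_min = ceil(Sum of Task Times / Cycle Time)
N_min = ceil(168 min / 32 min) = ceil(5.25)
N_min = 6 stations

6


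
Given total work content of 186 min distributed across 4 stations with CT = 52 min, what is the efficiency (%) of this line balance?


Formula: Efficiency = Sum of Task Times / (N_stations * CT) * 100
Total station capacity = 4 stations * 52 min = 208 min
Efficiency = 186 / 208 * 100 = 89.4%

89.4%


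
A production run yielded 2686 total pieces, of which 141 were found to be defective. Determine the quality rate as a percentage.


Formula: Quality Rate = Good Pieces / Total Pieces * 100
Good pieces = 2686 - 141 = 2545
QR = 2545 / 2686 * 100 = 94.8%

94.8%


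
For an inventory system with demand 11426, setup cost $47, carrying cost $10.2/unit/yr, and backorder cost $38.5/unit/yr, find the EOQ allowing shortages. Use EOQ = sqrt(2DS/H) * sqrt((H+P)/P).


Formula: EOQ* = sqrt(2DS/H) * sqrt((H+P)/P)
Base EOQ = sqrt(2*11426*47/10.2) = 324.5 units
Correction = sqrt((10.2+38.5)/38.5) = 1.12469
EOQ* = 324.5 * 1.12469 = 365.0 units

365.0 units


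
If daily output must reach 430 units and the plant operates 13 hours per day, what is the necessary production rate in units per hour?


Formula: Production Rate = Daily Demand / Available Hours
Rate = 430 units/day / 13 hours/day
Rate = 33.1 units/hour

33.1 units/hour


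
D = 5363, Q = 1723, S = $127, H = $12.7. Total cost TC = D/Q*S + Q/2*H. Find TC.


TC = 5363/1723 * 127 + 1723/2 * 12.7

$11336.35


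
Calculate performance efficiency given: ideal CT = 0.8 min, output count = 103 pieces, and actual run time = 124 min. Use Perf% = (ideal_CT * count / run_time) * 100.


Formula: Performance = (Ideal CT * Total Count) / Run Time * 100
Ideal output time = 0.8 * 103 = 82.4 min
Performance = 82.4 / 124 * 100 = 66.5%

66.5%


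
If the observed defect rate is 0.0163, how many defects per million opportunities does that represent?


DPMO = defect_rate * 1000000 = 0.0163 * 1000000

16300


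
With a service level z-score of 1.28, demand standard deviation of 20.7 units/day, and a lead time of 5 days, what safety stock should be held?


Formula: SS = z * sigma_d * sqrt(LT)
sqrt(LT) = sqrt(5) = 2.2361
SS = 1.28 * 20.7 * 2.2361
SS = 59.2 units

59.2 units


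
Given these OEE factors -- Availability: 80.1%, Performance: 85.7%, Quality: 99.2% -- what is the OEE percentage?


Formula: OEE = Availability * Performance * Quality / 10000
A * P = 80.1% * 85.7% / 100 = 68.65%
OEE = 68.65% * 99.2% / 100 = 68.1%

68.1%


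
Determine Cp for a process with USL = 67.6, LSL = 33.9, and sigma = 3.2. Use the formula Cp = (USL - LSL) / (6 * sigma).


Cp = (67.6 - 33.9) / (6 * 3.2)

1.76


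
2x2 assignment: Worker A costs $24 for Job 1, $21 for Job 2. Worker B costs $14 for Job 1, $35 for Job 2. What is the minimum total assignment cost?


Option 1: A->1 + B->2 = $24 + $35 = $59
Option 2: A->2 + B->1 = $21 + $14 = $35
Min cost = min($59, $35) = $35

$35


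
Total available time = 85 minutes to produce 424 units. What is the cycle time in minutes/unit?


Formula: CT = Available Time / Number of Units
CT = 85 min / 424 units
CT = 0.2 min/unit

0.2 min/unit


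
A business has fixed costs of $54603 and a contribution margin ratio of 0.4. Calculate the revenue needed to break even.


Formula: BER = Fixed Costs / Contribution Margin Ratio
BER = $54603 / 0.4
BER = $136507.50 (to the nearest cent)

$136507.50


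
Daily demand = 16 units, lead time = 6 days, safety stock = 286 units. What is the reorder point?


Formula: ROP = (Daily Demand * Lead Time) + Safety Stock
Demand during lead time = 16 * 6 = 96 units
ROP = 96 + 286 = 382 units

382 units


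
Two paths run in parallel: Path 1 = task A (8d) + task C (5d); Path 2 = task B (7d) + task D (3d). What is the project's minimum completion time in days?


Path 1 = 8 + 5 = 13 days
Path 2 = 7 + 3 = 10 days
Duration = max(13, 10) = 13 days

13 days


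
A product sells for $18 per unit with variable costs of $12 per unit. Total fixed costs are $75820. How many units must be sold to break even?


Formula: BEQ = Fixed Costs / (Price - Variable Cost)
Contribution margin = $18 - $12 = $6/unit
BEQ = ceil($75820 / $6/unit) = ceil(12636.67) = 12637 units

12637 units


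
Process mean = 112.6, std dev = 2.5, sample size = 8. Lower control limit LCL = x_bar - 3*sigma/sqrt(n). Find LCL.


LCL = 112.6 - 3 * 2.5 / sqrt(8)

109.95


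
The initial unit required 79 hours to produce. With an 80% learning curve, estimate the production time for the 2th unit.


Formula: T_n = T_1 * (learning_rate)^(log2(n)) where learning_rate = rate/100
Doublings = log2(2) = 1
T_n = 79 * 0.8^1
T_n = 79 * 0.8 = 63.2 hours

63.2 hours


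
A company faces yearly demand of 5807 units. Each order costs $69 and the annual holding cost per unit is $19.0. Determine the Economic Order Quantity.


Formula: EOQ = sqrt(2 * D * S / H)
Numerator: 2 * 5807 * 69 = 801366
2DS/H = 801366 / 19.0 = 42177.2
EOQ = sqrt(42177.2) = 205.4 units

205.4 units


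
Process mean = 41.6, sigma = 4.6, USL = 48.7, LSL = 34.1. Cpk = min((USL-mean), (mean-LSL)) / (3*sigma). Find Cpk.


Cpu = (48.7 - 41.6) / (3 * 4.6) = 0.51
Cpl = (41.6 - 34.1) / (3 * 4.6) = 0.54
Cpk = min(0.51, 0.54) = 0.51

0.51


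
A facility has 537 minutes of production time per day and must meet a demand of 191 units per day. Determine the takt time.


Formula: Takt Time = Available Production Time / Customer Demand
Takt = 537 min/day / 191 units/day
Takt = 2.81 min/unit

2.81 min/unit


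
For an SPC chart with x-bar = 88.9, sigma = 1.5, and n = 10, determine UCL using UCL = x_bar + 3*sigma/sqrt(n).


UCL = 88.9 + 3 * 1.5 / sqrt(10)

90.32


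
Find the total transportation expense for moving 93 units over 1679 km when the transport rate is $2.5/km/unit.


TC = dist * cost * units = 1679 * 2.5 * 93 = $390367.50

$390367.50


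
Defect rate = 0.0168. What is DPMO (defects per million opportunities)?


DPMO = defect_rate * 1000000 = 0.0168 * 1000000

16800


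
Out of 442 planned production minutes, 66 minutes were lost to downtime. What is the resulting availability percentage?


Formula: Availability = (Planned Time - Downtime) / Planned Time * 100
Uptime = 442 - 66 = 376 min
Availability = 376 / 442 * 100 = 85.1%

85.1%


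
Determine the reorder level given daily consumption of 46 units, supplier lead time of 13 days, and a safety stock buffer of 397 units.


Formula: ROP = (Daily Demand * Lead Time) + Safety Stock
Demand during lead time = 46 * 13 = 598 units
ROP = 598 + 397 = 995 units

995 units


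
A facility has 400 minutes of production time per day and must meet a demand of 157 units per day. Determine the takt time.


Formula: Takt Time = Available Production Time / Customer Demand
Takt = 400 min/day / 157 units/day
Takt = 2.55 min/unit

2.55 min/unit


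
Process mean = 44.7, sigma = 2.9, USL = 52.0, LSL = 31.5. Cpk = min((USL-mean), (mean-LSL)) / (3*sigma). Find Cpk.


Cpu = (52.0 - 44.7) / (3 * 2.9) = 0.84
Cpl = (44.7 - 31.5) / (3 * 2.9) = 1.52
Cpk = min(0.84, 1.52) = 0.84

0.84


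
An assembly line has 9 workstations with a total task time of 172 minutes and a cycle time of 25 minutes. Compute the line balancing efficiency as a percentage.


Formula: Efficiency = Sum of Task Times / (N_stations * CT) * 100
Total station capacity = 9 stations * 25 min = 225 min
Efficiency = 172 / 225 * 100 = 76.4%

76.4%


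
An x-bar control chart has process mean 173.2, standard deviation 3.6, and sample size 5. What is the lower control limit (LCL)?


LCL = 173.2 - 3 * 3.6 / sqrt(5)

168.37


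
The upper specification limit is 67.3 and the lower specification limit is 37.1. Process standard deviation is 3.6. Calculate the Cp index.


Cp = (67.3 - 37.1) / (6 * 3.6)

1.4


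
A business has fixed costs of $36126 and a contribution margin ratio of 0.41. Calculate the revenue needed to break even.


Formula: BER = Fixed Costs / Contribution Margin Ratio
BER = $36126 / 0.41
BER = $88112.20 (to the nearest cent)

$88112.20


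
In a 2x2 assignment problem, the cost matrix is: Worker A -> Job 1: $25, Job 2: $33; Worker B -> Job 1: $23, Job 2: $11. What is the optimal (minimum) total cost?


Option 1: A->1 + B->2 = $25 + $11 = $36
Option 2: A->2 + B->1 = $33 + $23 = $56
Min cost = min($36, $56) = $36

$36


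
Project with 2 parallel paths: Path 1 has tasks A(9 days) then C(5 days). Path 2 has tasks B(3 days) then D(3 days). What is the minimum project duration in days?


Path 1 = 9 + 5 = 14 days
Path 2 = 3 + 3 = 6 days
Duration = max(14, 6) = 14 days

14 days


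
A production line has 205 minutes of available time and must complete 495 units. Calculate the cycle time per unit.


Formula: CT = Available Time / Number of Units
CT = 205 min / 495 units
CT = 0.41 min/unit

0.41 min/unit


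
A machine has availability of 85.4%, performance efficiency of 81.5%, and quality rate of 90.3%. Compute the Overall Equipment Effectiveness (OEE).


Formula: OEE = Availability * Performance * Quality / 10000
A * P = 85.4% * 81.5% / 100 = 69.6%
OEE = 69.6% * 90.3% / 100 = 62.8%

62.8%


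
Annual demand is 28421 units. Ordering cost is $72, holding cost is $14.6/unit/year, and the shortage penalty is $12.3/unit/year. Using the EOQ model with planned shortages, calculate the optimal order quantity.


Formula: EOQ* = sqrt(2DS/H) * sqrt((H+P)/P)
Base EOQ = sqrt(2*28421*72/14.6) = 529.45 units
Correction = sqrt((14.6+12.3)/12.3) = 1.47885
EOQ* = 529.45 * 1.47885 = 783.0 units

783.0 units


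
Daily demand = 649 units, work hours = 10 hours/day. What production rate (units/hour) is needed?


Formula: Production Rate = Daily Demand / Available Hours
Rate = 649 units/day / 10 hours/day
Rate = 64.9 units/hour

64.9 units/hour


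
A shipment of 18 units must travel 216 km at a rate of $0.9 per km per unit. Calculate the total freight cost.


TC = dist * cost * units = 216 * 0.9 * 18 = $3499.20

$3499.20


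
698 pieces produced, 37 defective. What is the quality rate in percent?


Formula: Quality Rate = Good Pieces / Total Pieces * 100
Good pieces = 698 - 37 = 661
QR = 661 / 698 * 100 = 94.7%

94.7%


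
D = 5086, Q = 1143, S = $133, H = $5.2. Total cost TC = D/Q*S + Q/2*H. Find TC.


TC = 5086/1143 * 133 + 1143/2 * 5.2

$3563.61


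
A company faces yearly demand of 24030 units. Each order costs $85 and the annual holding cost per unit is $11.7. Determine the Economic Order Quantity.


Formula: EOQ = sqrt(2 * D * S / H)
Numerator: 2 * 24030 * 85 = 4085100
2DS/H = 4085100 / 11.7 = 349153.8
EOQ = sqrt(349153.8) = 590.9 units

590.9 units


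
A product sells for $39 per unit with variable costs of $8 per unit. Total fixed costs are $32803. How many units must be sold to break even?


Formula: BEQ = Fixed Costs / (Price - Variable Cost)
Contribution margin = $39 - $8 = $31/unit
BEQ = ceil($32803 / $31/unit) = ceil(1058.16) = 1059 units

1059 units


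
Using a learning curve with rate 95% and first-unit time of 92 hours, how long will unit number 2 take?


Formula: T_n = T_1 * (learning_rate)^(log2(n)) where learning_rate = rate/100
Doublings = log2(2) = 1
T_n = 92 * 0.95^1
T_n = 92 * 0.95 = 87.4 hours

87.4 hours


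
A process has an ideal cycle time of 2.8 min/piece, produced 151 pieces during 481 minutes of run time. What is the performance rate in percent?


Formula: Performance = (Ideal CT * Total Count) / Run Time * 100
Ideal output time = 2.8 * 151 = 422.8 min
Performance = 422.8 / 481 * 100 = 87.9%

87.9%


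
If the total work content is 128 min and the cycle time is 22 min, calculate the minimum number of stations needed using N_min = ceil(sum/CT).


Formula: N_min = ceil(Sum of Task Times / Cycle Time)
N_min = ceil(128 min / 22 min) = ceil(5.8182)
N_min = 6 stations

6


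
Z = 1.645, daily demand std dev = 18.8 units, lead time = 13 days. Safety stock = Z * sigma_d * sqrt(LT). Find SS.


Formula: SS = z * sigma_d * sqrt(LT)
sqrt(LT) = sqrt(13) = 3.6056
SS = 1.645 * 18.8 * 3.6056
SS = 111.5 units

111.5 units


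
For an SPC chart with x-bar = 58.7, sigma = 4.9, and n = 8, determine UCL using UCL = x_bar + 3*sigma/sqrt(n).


UCL = 58.7 + 3 * 4.9 / sqrt(8)

63.9


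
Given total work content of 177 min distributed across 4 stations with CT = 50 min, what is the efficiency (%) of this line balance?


Formula: Efficiency = Sum of Task Times / (N_stations * CT) * 100
Total station capacity = 4 stations * 50 min = 200 min
Efficiency = 177 / 200 * 100 = 88.5%

88.5%


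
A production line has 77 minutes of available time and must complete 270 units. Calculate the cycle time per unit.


Formula: CT = Available Time / Number of Units
CT = 77 min / 270 units
CT = 0.29 min/unit

0.29 min/unit


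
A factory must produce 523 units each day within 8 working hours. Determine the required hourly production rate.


Formula: Production Rate = Daily Demand / Available Hours
Rate = 523 units/day / 8 hours/day
Rate = 65.4 units/hour

65.4 units/hour


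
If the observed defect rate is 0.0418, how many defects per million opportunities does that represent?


DPMO = defect_rate * 1000000 = 0.0418 * 1000000

41800


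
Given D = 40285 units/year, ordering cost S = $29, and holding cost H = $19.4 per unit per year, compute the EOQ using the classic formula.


Formula: EOQ = sqrt(2 * D * S / H)
Numerator: 2 * 40285 * 29 = 2336530
2DS/H = 2336530 / 19.4 = 120439.7
EOQ = sqrt(120439.7) = 347.0 units

347.0 units


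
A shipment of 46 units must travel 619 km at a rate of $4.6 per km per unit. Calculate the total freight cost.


TC = dist * cost * units = 619 * 4.6 * 46 = $130980.40

$130980.40


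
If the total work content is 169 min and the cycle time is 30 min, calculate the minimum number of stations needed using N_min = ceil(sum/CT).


Formula: N_min = ceil(Sum of Task Times / Cycle Time)
N_min = ceil(169 min / 30 min) = ceil(5.6333)
N_min = 6 stations

6


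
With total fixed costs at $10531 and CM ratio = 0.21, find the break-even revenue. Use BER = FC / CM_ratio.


Formula: BER = Fixed Costs / Contribution Margin Ratio
BER = $10531 / 0.21
BER = $50147.62 (to the nearest cent)

$50147.62


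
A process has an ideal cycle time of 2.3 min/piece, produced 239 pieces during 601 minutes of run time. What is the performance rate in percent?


Formula: Performance = (Ideal CT * Total Count) / Run Time * 100
Ideal output time = 2.3 * 239 = 549.7 min
Performance = 549.7 / 601 * 100 = 91.5%

91.5%


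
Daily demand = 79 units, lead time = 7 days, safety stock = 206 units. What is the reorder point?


Formula: ROP = (Daily Demand * Lead Time) + Safety Stock
Demand during lead time = 79 * 7 = 553 units
ROP = 553 + 206 = 759 units

759 units


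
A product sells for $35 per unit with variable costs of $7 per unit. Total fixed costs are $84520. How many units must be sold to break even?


Formula: BEQ = Fixed Costs / (Price - Variable Cost)
Contribution margin = $35 - $7 = $28/unit
BEQ = ceil($84520 / $28/unit) = ceil(3018.57) = 3019 units

3019 units


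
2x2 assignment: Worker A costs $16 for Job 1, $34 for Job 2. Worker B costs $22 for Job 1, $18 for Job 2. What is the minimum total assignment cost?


Option 1: A->1 + B->2 = $16 + $18 = $34
Option 2: A->2 + B->1 = $34 + $22 = $56
Min cost = min($34, $56) = $34

$34


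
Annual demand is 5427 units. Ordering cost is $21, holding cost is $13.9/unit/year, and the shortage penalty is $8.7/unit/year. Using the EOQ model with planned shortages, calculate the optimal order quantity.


Formula: EOQ* = sqrt(2DS/H) * sqrt((H+P)/P)
Base EOQ = sqrt(2*5427*21/13.9) = 128.06 units
Correction = sqrt((13.9+8.7)/8.7) = 1.61174
EOQ* = 128.06 * 1.61174 = 206.4 units

206.4 units


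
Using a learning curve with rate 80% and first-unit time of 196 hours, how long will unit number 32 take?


Formula: T_n = T_1 * (learning_rate)^(log2(n)) where learning_rate = rate/100
Doublings = log2(32) = 5
T_n = 196 * 0.8^5
T_n = 196 * 0.3277 = 64.2 hours

64.2 hours


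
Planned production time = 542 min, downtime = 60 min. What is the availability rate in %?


Formula: Availability = (Planned Time - Downtime) / Planned Time * 100
Uptime = 542 - 60 = 482 min
Availability = 482 / 542 * 100 = 88.9%

88.9%


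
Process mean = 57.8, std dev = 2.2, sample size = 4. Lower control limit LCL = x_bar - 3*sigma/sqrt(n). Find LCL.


LCL = 57.8 - 3 * 2.2 / sqrt(4)

54.5


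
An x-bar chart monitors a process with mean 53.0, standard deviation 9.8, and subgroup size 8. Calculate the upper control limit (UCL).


UCL = 53.0 + 3 * 9.8 / sqrt(8)

63.39


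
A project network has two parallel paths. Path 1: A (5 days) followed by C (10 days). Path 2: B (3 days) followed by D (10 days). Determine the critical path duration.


Path 1 = 5 + 10 = 15 days
Path 2 = 3 + 10 = 13 days
Duration = max(15, 13) = 15 days

15 days


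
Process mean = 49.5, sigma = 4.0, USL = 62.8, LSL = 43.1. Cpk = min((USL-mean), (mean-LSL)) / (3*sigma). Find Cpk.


Cpu = (62.8 - 49.5) / (3 * 4.0) = 1.11
Cpl = (49.5 - 43.1) / (3 * 4.0) = 0.53
Cpk = min(1.11, 0.53) = 0.53

0.53


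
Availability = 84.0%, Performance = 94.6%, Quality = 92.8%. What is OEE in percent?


Formula: OEE = Availability * Performance * Quality / 10000
A * P = 84.0% * 94.6% / 100 = 79.46%
OEE = 79.46% * 92.8% / 100 = 73.7%

73.7%


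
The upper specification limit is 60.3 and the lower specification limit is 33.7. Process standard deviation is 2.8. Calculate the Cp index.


Cp = (60.3 - 33.7) / (6 * 2.8)

1.58


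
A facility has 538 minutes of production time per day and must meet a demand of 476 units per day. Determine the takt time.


Formula: Takt Time = Available Production Time / Customer Demand
Takt = 538 min/day / 476 units/day
Takt = 1.13 min/unit

1.13 min/unit


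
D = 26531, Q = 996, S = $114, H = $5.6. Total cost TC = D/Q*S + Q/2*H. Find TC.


TC = 26531/996 * 114 + 996/2 * 5.6

$5825.48


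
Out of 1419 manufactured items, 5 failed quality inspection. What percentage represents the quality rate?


Formula: Quality Rate = Good Pieces / Total Pieces * 100
Good pieces = 1419 - 5 = 1414
QR = 1414 / 1419 * 100 = 99.6%

99.6%


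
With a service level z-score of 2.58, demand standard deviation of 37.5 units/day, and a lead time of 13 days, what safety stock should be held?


Formula: SS = z * sigma_d * sqrt(LT)
sqrt(LT) = sqrt(13) = 3.6056
SS = 2.58 * 37.5 * 3.6056
SS = 348.8 units

348.8 units


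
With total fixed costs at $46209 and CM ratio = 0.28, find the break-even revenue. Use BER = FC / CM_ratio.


Formula: BER = Fixed Costs / Contribution Margin Ratio
BER = $46209 / 0.28
BER = $165032.14 (to the nearest cent)

$165032.14


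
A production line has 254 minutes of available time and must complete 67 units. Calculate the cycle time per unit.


Formula: CT = Available Time / Number of Units
CT = 254 min / 67 units
CT = 3.79 min/unit

3.79 min/unit


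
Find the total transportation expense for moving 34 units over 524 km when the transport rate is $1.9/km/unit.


TC = dist * cost * units = 524 * 1.9 * 34 = $33850.40

$33850.40


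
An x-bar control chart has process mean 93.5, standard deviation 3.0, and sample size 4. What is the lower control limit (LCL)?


LCL = 93.5 - 3 * 3.0 / sqrt(4)

89.0


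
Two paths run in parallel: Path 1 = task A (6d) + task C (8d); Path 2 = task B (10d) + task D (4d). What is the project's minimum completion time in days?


Path 1 = 6 + 8 = 14 days
Path 2 = 10 + 4 = 14 days
Duration = max(14, 14) = 14 days

14 days


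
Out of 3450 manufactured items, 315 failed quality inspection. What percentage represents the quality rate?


Formula: Quality Rate = Good Pieces / Total Pieces * 100
Good pieces = 3450 - 315 = 3135
QR = 3135 / 3450 * 100 = 90.9%

90.9%


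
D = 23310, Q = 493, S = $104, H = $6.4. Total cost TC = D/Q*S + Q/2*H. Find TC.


TC = 23310/493 * 104 + 493/2 * 6.4

$6494.92


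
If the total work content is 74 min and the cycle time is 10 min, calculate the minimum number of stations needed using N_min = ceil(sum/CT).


Formula: N_min = ceil(Sum of Task Times / Cycle Time)
N_min = ceil(74 min / 10 min) = ceil(7.4)
N_min = 8 stations

8


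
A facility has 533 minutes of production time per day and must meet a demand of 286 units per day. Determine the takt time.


Formula: Takt Time = Available Production Time / Customer Demand
Takt = 533 min/day / 286 units/day
Takt = 1.86 min/unit

1.86 min/unit


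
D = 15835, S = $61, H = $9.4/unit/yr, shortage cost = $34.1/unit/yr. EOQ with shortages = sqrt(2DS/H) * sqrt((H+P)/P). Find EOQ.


Formula: EOQ* = sqrt(2DS/H) * sqrt((H+P)/P)
Base EOQ = sqrt(2*15835*61/9.4) = 453.34 units
Correction = sqrt((9.4+34.1)/34.1) = 1.12945
EOQ* = 453.34 * 1.12945 = 512.0 units

512.0 units


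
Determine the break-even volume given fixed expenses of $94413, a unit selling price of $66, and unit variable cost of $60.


Formula: BEQ = Fixed Costs / (Price - Variable Cost)
Contribution margin = $66 - $60 = $6/unit
BEQ = ceil($94413 / $6/unit) = ceil(15735.5) = 15736 units

15736 units


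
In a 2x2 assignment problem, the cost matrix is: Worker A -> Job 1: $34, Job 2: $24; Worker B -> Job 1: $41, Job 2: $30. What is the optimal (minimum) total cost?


Option 1: A->1 + B->2 = $34 + $30 = $64
Option 2: A->2 + B->1 = $24 + $41 = $65
Min cost = min($64, $65) = $64

$64


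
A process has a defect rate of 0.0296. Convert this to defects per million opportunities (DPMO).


DPMO = defect_rate * 1000000 = 0.0296 * 1000000

29600


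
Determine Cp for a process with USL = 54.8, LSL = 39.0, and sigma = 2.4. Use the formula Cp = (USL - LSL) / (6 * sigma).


Cp = (54.8 - 39.0) / (6 * 2.4)

1.1


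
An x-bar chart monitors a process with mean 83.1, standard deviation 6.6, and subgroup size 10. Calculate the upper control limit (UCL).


UCL = 83.1 + 3 * 6.6 / sqrt(10)

89.36


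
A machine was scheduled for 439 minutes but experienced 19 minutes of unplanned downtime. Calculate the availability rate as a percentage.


Formula: Availability = (Planned Time - Downtime) / Planned Time * 100
Uptime = 439 - 19 = 420 min
Availability = 420 / 439 * 100 = 95.7%

95.7%


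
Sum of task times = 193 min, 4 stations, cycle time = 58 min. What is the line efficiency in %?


Formula: Efficiency = Sum of Task Times / (N_stations * CT) * 100
Total station capacity = 4 stations * 58 min = 232 min
Efficiency = 193 / 232 * 100 = 83.2%

83.2%


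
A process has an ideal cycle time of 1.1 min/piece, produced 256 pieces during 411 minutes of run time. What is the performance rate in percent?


Formula: Performance = (Ideal CT * Total Count) / Run Time * 100
Ideal output time = 1.1 * 256 = 281.6 min
Performance = 281.6 / 411 * 100 = 68.5%

68.5%


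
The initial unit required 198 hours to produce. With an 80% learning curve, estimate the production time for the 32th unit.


Formula: T_n = T_1 * (learning_rate)^(log2(n)) where learning_rate = rate/100
Doublings = log2(32) = 5
T_n = 198 * 0.8^5
T_n = 198 * 0.3277 = 64.9 hours

64.9 hours


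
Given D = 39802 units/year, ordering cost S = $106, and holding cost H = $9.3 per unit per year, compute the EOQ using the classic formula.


Formula: EOQ = sqrt(2 * D * S / H)
Numerator: 2 * 39802 * 106 = 8438024
2DS/H = 8438024 / 9.3 = 907314.4
EOQ = sqrt(907314.4) = 952.5 units

952.5 units


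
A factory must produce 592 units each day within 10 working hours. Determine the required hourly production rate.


Formula: Production Rate = Daily Demand / Available Hours
Rate = 592 units/day / 10 hours/day
Rate = 59.2 units/hour

59.2 units/hour


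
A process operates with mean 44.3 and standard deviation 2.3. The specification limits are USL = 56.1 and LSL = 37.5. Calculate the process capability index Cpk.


Cpu = (56.1 - 44.3) / (3 * 2.3) = 1.71
Cpl = (44.3 - 37.5) / (3 * 2.3) = 0.99
Cpk = min(1.71, 0.99) = 0.99

0.99


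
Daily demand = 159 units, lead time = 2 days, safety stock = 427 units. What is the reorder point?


Formula: ROP = (Daily Demand * Lead Time) + Safety Stock
Demand during lead time = 159 * 2 = 318 units
ROP = 318 + 427 = 745 units

745 units


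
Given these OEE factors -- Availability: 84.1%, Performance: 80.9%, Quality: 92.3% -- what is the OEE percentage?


Formula: OEE = Availability * Performance * Quality / 10000
A * P = 84.1% * 80.9% / 100 = 68.04%
OEE = 68.04% * 92.3% / 100 = 62.8%

62.8%


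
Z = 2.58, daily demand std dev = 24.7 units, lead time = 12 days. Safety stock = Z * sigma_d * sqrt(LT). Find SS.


Formula: SS = z * sigma_d * sqrt(LT)
sqrt(LT) = sqrt(12) = 3.4641
SS = 2.58 * 24.7 * 3.4641
SS = 220.8 units

220.8 units


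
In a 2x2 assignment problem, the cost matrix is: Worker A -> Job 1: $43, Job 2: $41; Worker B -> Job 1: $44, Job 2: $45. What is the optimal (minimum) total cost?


Option 1: A->1 + B->2 = $43 + $45 = $88
Option 2: A->2 + B->1 = $41 + $44 = $85
Min cost = min($88, $85) = $85

$85


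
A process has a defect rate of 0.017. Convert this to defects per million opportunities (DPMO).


DPMO = defect_rate * 1000000 = 0.017 * 1000000

17000


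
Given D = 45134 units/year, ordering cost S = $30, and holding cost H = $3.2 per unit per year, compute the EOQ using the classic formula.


Formula: EOQ = sqrt(2 * D * S / H)
Numerator: 2 * 45134 * 30 = 2708040
2DS/H = 2708040 / 3.2 = 846262.5
EOQ = sqrt(846262.5) = 919.9 units

919.9 units


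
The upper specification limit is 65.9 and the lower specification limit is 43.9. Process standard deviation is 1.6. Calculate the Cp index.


Cp = (65.9 - 43.9) / (6 * 1.6)

2.29
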